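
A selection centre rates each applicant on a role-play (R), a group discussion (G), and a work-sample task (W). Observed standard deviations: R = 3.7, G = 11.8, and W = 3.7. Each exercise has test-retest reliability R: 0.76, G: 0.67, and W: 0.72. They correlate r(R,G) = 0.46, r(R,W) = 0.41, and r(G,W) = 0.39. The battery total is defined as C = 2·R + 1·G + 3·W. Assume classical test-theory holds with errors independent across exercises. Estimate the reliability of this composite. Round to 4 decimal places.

Var(C) = 2²·3.7² + 11.8² + 3²·3.7² + 2·[2·3.7·11.8·0.46 + 6·3.7·3.7·0.41 + 3·11.8·3.7·0.39] = 317.21 + 249.854 = 567.064.
With uncorrelated errors the cross-covariances are all true-score covariance, so they carry over unchanged; only the diagonal terms shrink to ρᵢσᵢ².
True-score variance = [2²·3.7²·0.76 + 11.8²·0.67 + 3²·3.7²·0.72] + 249.854 = 223.62 + 249.854 = 473.473.
Reliability = 473.473 / 567.064 = 0.8350.

0.8350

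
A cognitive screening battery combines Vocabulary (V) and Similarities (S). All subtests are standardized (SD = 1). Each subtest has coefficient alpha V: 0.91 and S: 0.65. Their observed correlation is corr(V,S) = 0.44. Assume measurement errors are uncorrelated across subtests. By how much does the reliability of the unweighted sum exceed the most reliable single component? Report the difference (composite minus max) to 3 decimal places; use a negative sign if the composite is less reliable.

Var(sum) = 2 + 0.88 = 2.88; true-score variance = 1.56 + 0.88 = 2.44; composite reliability = 0.8472.
Max component reliability = 0.9100.
Difference = 0.8472 − 0.9100 = -0.063.

-0.063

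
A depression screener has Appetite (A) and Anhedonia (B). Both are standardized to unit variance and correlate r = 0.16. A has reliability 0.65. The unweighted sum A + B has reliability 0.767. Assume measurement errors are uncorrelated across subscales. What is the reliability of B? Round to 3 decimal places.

Var(A+B) = 2 + 2·0.16 = 2.320.
True-score variance = ρ_A + ρ_B + 2·0.16, so 0.767 = (0.65 + ρ_B + 0.32) / 2.320.
ρ_B = 0.767·2.320 − 0.65 − 0.32 = 0.809.

0.809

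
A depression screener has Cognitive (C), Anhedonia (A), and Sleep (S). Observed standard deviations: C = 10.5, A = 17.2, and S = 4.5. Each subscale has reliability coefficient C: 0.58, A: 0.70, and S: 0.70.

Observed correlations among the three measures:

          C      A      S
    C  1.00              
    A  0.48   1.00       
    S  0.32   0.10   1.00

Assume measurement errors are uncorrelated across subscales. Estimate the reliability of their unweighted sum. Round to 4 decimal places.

0.7813

Var(C+A+S) = 10.5² + 17.2² + 4.5² + 2·[10.5·17.2·0.48 + 10.5·4.5·0.32 + 17.2·4.5·0.10] = 426.34 + 219.096 = 645.436.
With uncorrelated errors the cross-covariances are all true-score covariance, so they carry over unchanged; only the diagonal terms shrink to ρᵢσᵢ².
True-score variance = [10.5²·0.58 + 17.2²·0.70 + 4.5²·0.70] + 219.096 = 285.208 + 219.096 = 504.304.
Reliability = 504.304 / 645.436 = 0.7813.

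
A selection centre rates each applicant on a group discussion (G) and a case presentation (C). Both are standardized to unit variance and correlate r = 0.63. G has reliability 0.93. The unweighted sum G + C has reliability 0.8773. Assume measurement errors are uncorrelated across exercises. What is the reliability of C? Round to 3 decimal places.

0.670

Var(G+C) = 2 + 2·0.63 = 3.260.
True-score variance = ρ_G + ρ_C + 2·0.63, so 0.8773 = (0.93 + ρ_C + 1.26) / 3.260.
ρ_C = 0.8773·3.260 − 0.93 − 1.26 = 0.670.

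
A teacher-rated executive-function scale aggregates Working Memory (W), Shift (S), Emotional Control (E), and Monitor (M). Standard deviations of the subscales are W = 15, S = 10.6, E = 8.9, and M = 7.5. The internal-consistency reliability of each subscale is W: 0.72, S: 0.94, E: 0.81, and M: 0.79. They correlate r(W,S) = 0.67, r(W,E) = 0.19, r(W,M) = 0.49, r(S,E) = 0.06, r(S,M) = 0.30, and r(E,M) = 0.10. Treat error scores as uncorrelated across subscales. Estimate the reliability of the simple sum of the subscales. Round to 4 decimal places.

Var(W+S+E+M) = 15² + 10.6² + 8.9² + 7.5² + 2·[15·10.6·0.67 + 15·8.9·0.19 + 15·7.5·0.49 + 10.6·8.9·0.06 + 10.6·7.5·0.30 + 8.9·7.5·0.10] = 472.82 + 446.411 = 919.231.
Because errors are independent across components, Cov(Tᵢ,Tⱼ) = Cov(Xᵢ,Xⱼ); the off-diagonal part of the true-score variance is the same as above.
True-score variance = [15²·0.72 + 10.6²·0.94 + 8.9²·0.81 + 7.5²·0.79] + 446.411 = 376.216 + 446.411 = 822.627.
Reliability = 822.627 / 919.231 = 0.8949.

0.8949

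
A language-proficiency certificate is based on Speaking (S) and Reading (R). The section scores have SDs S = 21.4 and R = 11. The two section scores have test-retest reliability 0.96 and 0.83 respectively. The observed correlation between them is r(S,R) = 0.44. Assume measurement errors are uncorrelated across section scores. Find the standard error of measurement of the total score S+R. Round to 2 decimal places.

6.24

Var(total) = 578.96 + 207.152 = 786.112.
True-score variance = 540.072 + 207.152 = 747.224, so reliability = 0.9505.
Error variance = 786.112 − 747.224 = 38.8884; SEM = √38.8884 = 6.24.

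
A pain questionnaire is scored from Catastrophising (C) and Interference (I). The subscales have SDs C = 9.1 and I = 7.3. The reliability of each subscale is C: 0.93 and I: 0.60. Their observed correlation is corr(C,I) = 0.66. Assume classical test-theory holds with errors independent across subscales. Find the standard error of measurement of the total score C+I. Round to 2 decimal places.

5.21

Var(total) = 136.1 + 87.6876 = 223.788.
True-score variance = 108.987 + 87.6876 = 196.675, so reliability = 0.8788.
Error variance = 223.788 − 196.675 = 27.1127; SEM = √27.1127 = 5.21.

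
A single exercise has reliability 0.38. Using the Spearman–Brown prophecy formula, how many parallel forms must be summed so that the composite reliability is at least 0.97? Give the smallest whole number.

k ≥ ρ*(1−ρ₁)/(ρ₁(1−ρ*)) = 0.97·0.62 / (0.38·0.03) = 52.754.
Smallest integer k = 53.

53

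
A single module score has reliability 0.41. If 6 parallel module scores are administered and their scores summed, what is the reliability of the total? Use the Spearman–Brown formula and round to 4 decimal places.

0.8066

ρ_k = kρ / (1 + (k−1)ρ) = 6·0.41 / (1 + 5·0.41) = 2.460 / 3.050 = 0.8066.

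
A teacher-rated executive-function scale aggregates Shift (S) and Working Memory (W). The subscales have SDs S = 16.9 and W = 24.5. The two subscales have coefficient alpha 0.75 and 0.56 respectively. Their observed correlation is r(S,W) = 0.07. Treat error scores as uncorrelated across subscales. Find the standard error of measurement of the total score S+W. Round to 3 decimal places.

Var(total) = 885.86 + 57.967 = 943.827.
True-score variance = 550.348 + 57.967 = 608.315, so reliability = 0.6445.
Error variance = 943.827 − 608.315 = 335.512; SEM = √335.512 = 18.317.

18.317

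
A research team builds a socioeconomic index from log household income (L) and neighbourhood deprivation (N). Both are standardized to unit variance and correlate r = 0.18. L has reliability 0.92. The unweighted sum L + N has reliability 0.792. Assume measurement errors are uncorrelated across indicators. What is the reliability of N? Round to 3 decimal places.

0.589

Var(L+N) = 2 + 2·0.18 = 2.360.
True-score variance = ρ_L + ρ_N + 2·0.18, so 0.792 = (0.92 + ρ_N + 0.36) / 2.360.
ρ_N = 0.792·2.360 − 0.92 − 0.36 = 0.589.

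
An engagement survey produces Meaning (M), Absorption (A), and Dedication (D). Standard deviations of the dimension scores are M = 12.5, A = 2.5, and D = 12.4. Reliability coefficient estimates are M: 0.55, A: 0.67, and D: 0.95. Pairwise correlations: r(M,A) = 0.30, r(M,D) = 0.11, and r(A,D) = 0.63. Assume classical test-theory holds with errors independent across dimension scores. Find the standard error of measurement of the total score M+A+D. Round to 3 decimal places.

8.948

Var(total) = 316.26 + 91.91 = 408.17.
True-score variance = 236.197 + 91.91 = 328.107, so reliability = 0.8038.
Error variance = 408.17 − 328.107 = 80.063; SEM = √80.063 = 8.948.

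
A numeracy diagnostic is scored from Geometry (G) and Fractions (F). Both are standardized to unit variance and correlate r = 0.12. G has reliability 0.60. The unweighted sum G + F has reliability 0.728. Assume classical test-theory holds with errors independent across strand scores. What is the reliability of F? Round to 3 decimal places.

Var(G+F) = 2 + 2·0.12 = 2.240.
True-score variance = ρ_G + ρ_F + 2·0.12, so 0.728 = (0.60 + ρ_F + 0.24) / 2.240.
ρ_F = 0.728·2.240 − 0.60 − 0.24 = 0.791.

0.791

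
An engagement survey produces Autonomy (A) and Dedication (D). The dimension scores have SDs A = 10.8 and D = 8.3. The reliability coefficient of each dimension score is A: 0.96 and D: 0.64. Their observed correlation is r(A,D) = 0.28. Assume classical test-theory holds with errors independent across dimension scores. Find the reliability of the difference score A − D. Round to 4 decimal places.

0.7823

Var(A−D) = 10.8² + 8.3² − 2·10.8·8.3·0.28 = 185.53 − 50.1984 = 135.332.
With uncorrelated errors the cross-covariances are all true-score covariance, so they carry over unchanged; only the diagonal terms shrink to ρᵢσᵢ².
True-score variance = [10.8²·0.96 + 8.3²·0.64] − 50.1984 = 156.064 − 50.1984 = 105.866.
Reliability = 105.866 / 135.332 = 0.7823.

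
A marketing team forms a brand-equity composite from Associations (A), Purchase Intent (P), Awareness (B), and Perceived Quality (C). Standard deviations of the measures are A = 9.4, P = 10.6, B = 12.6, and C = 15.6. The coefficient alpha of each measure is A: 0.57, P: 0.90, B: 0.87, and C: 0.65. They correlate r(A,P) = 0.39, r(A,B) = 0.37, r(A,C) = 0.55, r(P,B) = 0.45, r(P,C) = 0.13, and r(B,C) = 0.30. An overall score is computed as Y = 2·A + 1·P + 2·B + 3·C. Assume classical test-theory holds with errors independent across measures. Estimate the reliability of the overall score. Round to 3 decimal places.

0.827

Var(Y) = 2²·9.4² + 10.6² + 2²·12.6² + 3²·15.6² + 2·[2·9.4·10.6·0.39 + 4·9.4·12.6·0.37 + 6·9.4·15.6·0.55 + 2·10.6·12.6·0.45 + 3·10.6·15.6·0.13 + 6·12.6·15.6·0.30] = 3291.08 + 2550.85 = 5841.93.
With uncorrelated errors the cross-covariances are all true-score covariance, so they carry over unchanged; only the diagonal terms shrink to ρᵢσᵢ².
True-score variance = [2²·9.4²·0.57 + 10.6²·0.90 + 2²·12.6²·0.87 + 3²·15.6²·0.65] + 2550.85 = 2278.73 + 2550.85 = 4829.58.
Reliability = 4829.58 / 5841.93 = 0.827.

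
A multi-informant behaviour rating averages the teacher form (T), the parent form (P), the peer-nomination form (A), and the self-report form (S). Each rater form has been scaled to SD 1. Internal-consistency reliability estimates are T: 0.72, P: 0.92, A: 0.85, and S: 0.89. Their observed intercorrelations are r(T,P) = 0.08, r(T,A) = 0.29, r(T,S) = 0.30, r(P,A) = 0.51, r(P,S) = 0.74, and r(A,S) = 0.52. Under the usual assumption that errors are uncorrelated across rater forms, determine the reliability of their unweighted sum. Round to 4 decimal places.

Var(T+P+A+S) = 4 + 2·[0.08 + 0.29 + 0.30 + 0.51 + 0.74 + 0.52] = 4 + 4.88 = 8.88.
Because errors are independent across components, Cov(Tᵢ,Tⱼ) = Cov(Xᵢ,Xⱼ); the off-diagonal part of the true-score variance is the same as above.
True-score variance = [0.72 + 0.92 + 0.85 + 0.89] + 4.88 = 3.38 + 4.88 = 8.26.
Reliability = 8.26 / 8.88 = 0.9302.

0.9302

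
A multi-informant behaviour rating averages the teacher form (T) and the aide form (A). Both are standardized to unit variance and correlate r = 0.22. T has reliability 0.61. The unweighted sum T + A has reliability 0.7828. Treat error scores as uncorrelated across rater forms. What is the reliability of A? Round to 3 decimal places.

Var(T+A) = 2 + 2·0.22 = 2.440.
True-score variance = ρ_T + ρ_A + 2·0.22, so 0.7828 = (0.61 + ρ_A + 0.44) / 2.440.
ρ_A = 0.7828·2.440 − 0.61 − 0.44 = 0.860.

0.860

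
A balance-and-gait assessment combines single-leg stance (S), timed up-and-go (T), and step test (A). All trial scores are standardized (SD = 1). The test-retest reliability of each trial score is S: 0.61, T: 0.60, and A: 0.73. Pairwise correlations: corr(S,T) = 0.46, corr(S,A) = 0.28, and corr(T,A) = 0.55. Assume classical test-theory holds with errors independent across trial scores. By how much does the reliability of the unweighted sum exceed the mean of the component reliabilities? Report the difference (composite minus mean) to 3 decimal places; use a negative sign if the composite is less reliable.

Var(sum) = 3 + 2.58 = 5.58; true-score variance = 1.94 + 2.58 = 4.52; composite reliability = 0.8100.
Mean component reliability = 0.6467.
Difference = 0.8100 − 0.6467 = 0.163.

0.163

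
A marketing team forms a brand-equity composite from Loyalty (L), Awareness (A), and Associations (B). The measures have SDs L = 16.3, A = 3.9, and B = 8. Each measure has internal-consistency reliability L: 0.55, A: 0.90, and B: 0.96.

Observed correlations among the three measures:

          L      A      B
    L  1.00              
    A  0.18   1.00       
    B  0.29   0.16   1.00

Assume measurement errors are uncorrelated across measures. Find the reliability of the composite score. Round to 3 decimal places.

0.727

Var(L+A+B) = 16.3² + 3.9² + 8² + 2·[16.3·3.9·0.18 + 16.3·8·0.29 + 3.9·8·0.16] = 344.9 + 108.501 = 453.401.
With uncorrelated errors the cross-covariances are all true-score covariance, so they carry over unchanged; only the diagonal terms shrink to ρᵢσᵢ².
True-score variance = [16.3²·0.55 + 3.9²·0.90 + 8²·0.96] + 108.501 = 221.258 + 108.501 = 329.76.
Reliability = 329.76 / 453.401 = 0.727.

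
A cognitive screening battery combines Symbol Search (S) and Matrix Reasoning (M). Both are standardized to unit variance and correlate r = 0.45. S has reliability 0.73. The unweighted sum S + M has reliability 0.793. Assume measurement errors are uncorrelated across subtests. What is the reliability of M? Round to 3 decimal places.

0.670

Var(S+M) = 2 + 2·0.45 = 2.900.
True-score variance = ρ_S + ρ_M + 2·0.45, so 0.793 = (0.73 + ρ_M + 0.90) / 2.900.
ρ_M = 0.793·2.900 − 0.73 − 0.90 = 0.670.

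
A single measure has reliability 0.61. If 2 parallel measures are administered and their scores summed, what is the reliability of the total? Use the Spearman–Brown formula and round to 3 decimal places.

0.758

ρ_k = kρ / (1 + (k−1)ρ) = 2·0.61 / (1 + 1·0.61) = 1.220 / 1.610 = 0.758.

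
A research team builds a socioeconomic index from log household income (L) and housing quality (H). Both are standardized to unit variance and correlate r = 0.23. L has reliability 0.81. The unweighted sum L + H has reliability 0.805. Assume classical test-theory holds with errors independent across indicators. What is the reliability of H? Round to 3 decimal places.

Var(L+H) = 2 + 2·0.23 = 2.460.
True-score variance = ρ_L + ρ_H + 2·0.23, so 0.805 = (0.81 + ρ_H + 0.46) / 2.460.
ρ_H = 0.805·2.460 − 0.81 − 0.46 = 0.710.

0.710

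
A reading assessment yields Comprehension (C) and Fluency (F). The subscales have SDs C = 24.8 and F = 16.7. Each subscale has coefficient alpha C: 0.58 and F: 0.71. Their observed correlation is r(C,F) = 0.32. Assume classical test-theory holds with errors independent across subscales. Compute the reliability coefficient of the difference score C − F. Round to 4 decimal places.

0.4606

Var(C−F) = 24.8² + 16.7² − 2·24.8·16.7·0.32 = 893.93 − 265.062 = 628.868.
Under uncorrelated errors the observed covariances equal the true-score covariances, so only the own-variance terms attenuate.
True-score variance = [24.8²·0.58 + 16.7²·0.71] − 265.062 = 554.735 − 265.062 = 289.673.
Reliability = 289.673 / 628.868 = 0.4606.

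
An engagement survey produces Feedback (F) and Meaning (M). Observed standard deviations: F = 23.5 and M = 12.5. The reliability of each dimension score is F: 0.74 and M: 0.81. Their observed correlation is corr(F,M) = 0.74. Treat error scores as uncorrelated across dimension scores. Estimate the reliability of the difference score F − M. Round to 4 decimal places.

Var(F−M) = 23.5² + 12.5² − 2·23.5·12.5·0.74 = 708.5 − 434.75 = 273.75.
Under uncorrelated errors the observed covariances equal the true-score covariances, so only the own-variance terms attenuate.
True-score variance = [23.5²·0.74 + 12.5²·0.81] − 434.75 = 535.228 − 434.75 = 100.478.
Reliability = 100.478 / 273.75 = 0.3670.

0.3670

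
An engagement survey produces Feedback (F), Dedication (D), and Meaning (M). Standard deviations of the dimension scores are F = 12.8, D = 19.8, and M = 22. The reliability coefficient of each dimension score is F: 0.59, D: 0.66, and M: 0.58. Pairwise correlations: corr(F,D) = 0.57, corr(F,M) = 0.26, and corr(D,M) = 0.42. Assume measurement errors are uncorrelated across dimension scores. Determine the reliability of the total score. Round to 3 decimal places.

Var(F+D+M) = 12.8² + 19.8² + 22² + 2·[12.8·19.8·0.57 + 12.8·22·0.26 + 19.8·22·0.42] = 1039.88 + 801.258 = 1841.14.
Under uncorrelated errors the observed covariances equal the true-score covariances, so only the own-variance terms attenuate.
True-score variance = [12.8²·0.59 + 19.8²·0.66 + 22²·0.58] + 801.258 = 636.132 + 801.258 = 1437.39.
Reliability = 1437.39 / 1841.14 = 0.781.

0.781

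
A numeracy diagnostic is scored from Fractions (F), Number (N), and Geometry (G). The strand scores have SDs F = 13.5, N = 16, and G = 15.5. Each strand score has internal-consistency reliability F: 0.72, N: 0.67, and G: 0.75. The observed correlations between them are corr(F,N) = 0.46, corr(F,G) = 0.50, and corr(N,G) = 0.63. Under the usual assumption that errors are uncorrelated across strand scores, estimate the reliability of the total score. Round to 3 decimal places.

0.860

Var(F+N+G) = 13.5² + 16² + 15.5² + 2·[13.5·16·0.46 + 13.5·15.5·0.50 + 16·15.5·0.63] = 678.5 + 720.45 = 1398.95.
Under uncorrelated errors the observed covariances equal the true-score covariances, so only the own-variance terms attenuate.
True-score variance = [13.5²·0.72 + 16²·0.67 + 15.5²·0.75] + 720.45 = 482.928 + 720.45 = 1203.38.
Reliability = 1203.38 / 1398.95 = 0.860.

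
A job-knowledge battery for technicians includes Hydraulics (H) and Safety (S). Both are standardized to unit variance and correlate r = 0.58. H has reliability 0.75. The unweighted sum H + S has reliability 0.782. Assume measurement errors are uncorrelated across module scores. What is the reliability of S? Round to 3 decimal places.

Var(H+S) = 2 + 2·0.58 = 3.160.
True-score variance = ρ_H + ρ_S + 2·0.58, so 0.782 = (0.75 + ρ_S + 1.16) / 3.160.
ρ_S = 0.782·3.160 − 0.75 − 1.16 = 0.561.

0.561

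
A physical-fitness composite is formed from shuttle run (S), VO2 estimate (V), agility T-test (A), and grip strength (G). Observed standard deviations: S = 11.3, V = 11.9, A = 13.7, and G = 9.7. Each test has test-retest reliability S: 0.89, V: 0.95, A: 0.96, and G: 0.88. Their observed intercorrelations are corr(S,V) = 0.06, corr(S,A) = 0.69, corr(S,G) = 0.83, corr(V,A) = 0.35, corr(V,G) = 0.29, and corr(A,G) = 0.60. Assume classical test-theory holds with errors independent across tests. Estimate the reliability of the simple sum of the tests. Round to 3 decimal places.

Var(S+V+A+G) = 11.3² + 11.9² + 13.7² + 9.7² + 2·[11.3·11.9·0.06 + 11.3·13.7·0.69 + 11.3·9.7·0.83 + 11.9·13.7·0.35 + 11.9·9.7·0.29 + 13.7·9.7·0.60] = 551.08 + 752.265 = 1303.35.
With uncorrelated errors the cross-covariances are all true-score covariance, so they carry over unchanged; only the diagonal terms shrink to ρᵢσᵢ².
True-score variance = [11.3²·0.89 + 11.9²·0.95 + 13.7²·0.96 + 9.7²·0.88] + 752.265 = 511.155 + 752.265 = 1263.42.
Reliability = 1263.42 / 1303.35 = 0.969.

0.969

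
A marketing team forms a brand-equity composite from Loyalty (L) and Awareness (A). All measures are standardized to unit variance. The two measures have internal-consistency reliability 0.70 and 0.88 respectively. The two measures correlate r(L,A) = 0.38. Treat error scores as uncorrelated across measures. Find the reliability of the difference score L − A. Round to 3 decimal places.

0.661

Var(L−A) = 1 + 1 − 2·0.38 = 2 − 0.76 = 1.24.
With uncorrelated errors the cross-covariances are all true-score covariance, so they carry over unchanged; only the diagonal terms shrink to ρᵢσᵢ².
True-score variance = [0.70 + 0.88] − 0.76 = 1.58 − 0.76 = 0.82.
Reliability = 0.82 / 1.24 = 0.661.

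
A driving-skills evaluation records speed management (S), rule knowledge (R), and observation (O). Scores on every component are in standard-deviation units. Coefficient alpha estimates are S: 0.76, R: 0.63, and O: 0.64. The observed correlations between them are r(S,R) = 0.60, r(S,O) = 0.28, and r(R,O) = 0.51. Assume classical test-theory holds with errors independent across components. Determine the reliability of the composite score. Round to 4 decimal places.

Var(S+R+O) = 3 + 2·[0.60 + 0.28 + 0.51] = 3 + 2.78 = 5.78.
Because errors are independent across components, Cov(Tᵢ,Tⱼ) = Cov(Xᵢ,Xⱼ); the off-diagonal part of the true-score variance is the same as above.
True-score variance = [0.76 + 0.63 + 0.64] + 2.78 = 2.03 + 2.78 = 4.81.
Reliability = 4.81 / 5.78 = 0.8322.

0.8322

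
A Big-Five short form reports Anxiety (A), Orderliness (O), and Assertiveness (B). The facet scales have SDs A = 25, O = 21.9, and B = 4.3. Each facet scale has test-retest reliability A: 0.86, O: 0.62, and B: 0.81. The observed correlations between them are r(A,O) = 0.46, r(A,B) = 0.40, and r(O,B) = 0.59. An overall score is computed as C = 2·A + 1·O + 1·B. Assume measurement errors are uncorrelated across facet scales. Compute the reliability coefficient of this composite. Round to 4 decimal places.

0.8751

Var(C) = 2²·25² + 21.9² + 4.3² + 2·[2·25·21.9·0.46 + 2·25·4.3·0.40 + 21.9·4.3·0.59] = 2998.1 + 1290.52 = 4288.62.
Because errors are independent across components, Cov(Tᵢ,Tⱼ) = Cov(Xᵢ,Xⱼ); the off-diagonal part of the true-score variance is the same as above.
True-score variance = [2²·25²·0.86 + 21.9²·0.62 + 4.3²·0.81] + 1290.52 = 2462.34 + 1290.52 = 3752.86.
Reliability = 3752.86 / 4288.62 = 0.8751.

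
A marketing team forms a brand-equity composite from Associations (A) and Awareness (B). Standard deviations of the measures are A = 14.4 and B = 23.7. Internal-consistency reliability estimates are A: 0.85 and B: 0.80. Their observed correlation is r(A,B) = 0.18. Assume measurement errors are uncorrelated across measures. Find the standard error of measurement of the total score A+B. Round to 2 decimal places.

Var(total) = 769.05 + 122.861 = 891.911.
True-score variance = 625.608 + 122.861 = 748.469, so reliability = 0.8392.
Error variance = 891.911 − 748.469 = 143.442; SEM = √143.442 = 11.98.

11.98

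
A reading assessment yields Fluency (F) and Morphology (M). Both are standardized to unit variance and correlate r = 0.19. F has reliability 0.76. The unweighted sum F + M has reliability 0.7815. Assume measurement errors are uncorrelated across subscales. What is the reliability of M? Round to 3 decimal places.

Var(F+M) = 2 + 2·0.19 = 2.380.
True-score variance = ρ_F + ρ_M + 2·0.19, so 0.7815 = (0.76 + ρ_M + 0.38) / 2.380.
ρ_M = 0.7815·2.380 − 0.76 − 0.38 = 0.720.

0.720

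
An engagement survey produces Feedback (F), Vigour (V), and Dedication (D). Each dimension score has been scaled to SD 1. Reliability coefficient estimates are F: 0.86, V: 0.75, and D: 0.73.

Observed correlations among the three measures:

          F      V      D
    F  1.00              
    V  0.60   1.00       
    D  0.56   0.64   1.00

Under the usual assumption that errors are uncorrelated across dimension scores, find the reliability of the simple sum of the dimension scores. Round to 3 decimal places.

Var(F+V+D) = 3 + 2·[0.60 + 0.56 + 0.64] = 3 + 3.6 = 6.6.
With uncorrelated errors the cross-covariances are all true-score covariance, so they carry over unchanged; only the diagonal terms shrink to ρᵢσᵢ².
True-score variance = [0.86 + 0.75 + 0.73] + 3.6 = 2.34 + 3.6 = 5.94.
Reliability = 5.94 / 6.6 = 0.900.

0.900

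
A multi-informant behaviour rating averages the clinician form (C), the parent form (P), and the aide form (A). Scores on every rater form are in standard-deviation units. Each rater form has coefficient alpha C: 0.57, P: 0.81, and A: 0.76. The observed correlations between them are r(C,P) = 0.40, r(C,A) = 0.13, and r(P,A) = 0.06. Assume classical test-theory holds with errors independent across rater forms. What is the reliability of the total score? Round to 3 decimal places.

0.794

Var(C+P+A) = 3 + 2·[0.40 + 0.13 + 0.06] = 3 + 1.18 = 4.18.
Because errors are independent across components, Cov(Tᵢ,Tⱼ) = Cov(Xᵢ,Xⱼ); the off-diagonal part of the true-score variance is the same as above.
True-score variance = [0.57 + 0.81 + 0.76] + 1.18 = 2.14 + 1.18 = 3.32.
Reliability = 3.32 / 4.18 = 0.794.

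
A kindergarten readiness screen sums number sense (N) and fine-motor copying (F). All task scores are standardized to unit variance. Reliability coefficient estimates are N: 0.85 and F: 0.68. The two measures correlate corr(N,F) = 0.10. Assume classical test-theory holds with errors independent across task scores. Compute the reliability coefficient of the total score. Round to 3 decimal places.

Var(N+F) = 2 + 2·[0.10] = 2 + 0.2 = 2.2.
Under uncorrelated errors the observed covariances equal the true-score covariances, so only the own-variance terms attenuate.
True-score variance = [0.85 + 0.68] + 0.2 = 1.53 + 0.2 = 1.73.
Reliability = 1.73 / 2.2 = 0.786.

0.786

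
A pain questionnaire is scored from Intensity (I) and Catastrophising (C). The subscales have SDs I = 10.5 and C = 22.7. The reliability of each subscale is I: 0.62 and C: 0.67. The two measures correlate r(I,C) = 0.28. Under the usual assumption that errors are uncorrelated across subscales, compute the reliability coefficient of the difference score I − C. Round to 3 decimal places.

Var(I−C) = 10.5² + 22.7² − 2·10.5·22.7·0.28 = 625.54 − 133.476 = 492.064.
Because errors are independent across components, Cov(Tᵢ,Tⱼ) = Cov(Xᵢ,Xⱼ); the off-diagonal part of the true-score variance is the same as above.
True-score variance = [10.5²·0.62 + 22.7²·0.67] − 133.476 = 413.599 − 133.476 = 280.123.
Reliability = 280.123 / 492.064 = 0.569.

0.569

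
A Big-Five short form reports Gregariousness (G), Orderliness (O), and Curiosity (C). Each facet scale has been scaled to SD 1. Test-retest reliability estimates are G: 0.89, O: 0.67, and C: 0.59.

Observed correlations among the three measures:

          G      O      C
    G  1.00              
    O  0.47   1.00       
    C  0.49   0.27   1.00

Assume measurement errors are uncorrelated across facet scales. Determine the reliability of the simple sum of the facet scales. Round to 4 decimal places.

Var(G+O+C) = 3 + 2·[0.47 + 0.49 + 0.27] = 3 + 2.46 = 5.46.
With uncorrelated errors the cross-covariances are all true-score covariance, so they carry over unchanged; only the diagonal terms shrink to ρᵢσᵢ².
True-score variance = [0.89 + 0.67 + 0.59] + 2.46 = 2.15 + 2.46 = 4.61.
Reliability = 4.61 / 5.46 = 0.8443.

0.8443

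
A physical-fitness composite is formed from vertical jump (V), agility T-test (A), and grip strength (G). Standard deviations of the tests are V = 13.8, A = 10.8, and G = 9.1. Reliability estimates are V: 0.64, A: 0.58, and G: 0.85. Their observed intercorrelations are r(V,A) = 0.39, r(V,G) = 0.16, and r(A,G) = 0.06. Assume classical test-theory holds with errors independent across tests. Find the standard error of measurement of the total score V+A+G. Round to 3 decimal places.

Var(total) = 389.89 + 168.23 = 558.12.
True-score variance = 259.921 + 168.23 = 428.152, so reliability = 0.7671.
Error variance = 558.12 − 428.152 = 129.969; SEM = √129.969 = 11.400.

11.400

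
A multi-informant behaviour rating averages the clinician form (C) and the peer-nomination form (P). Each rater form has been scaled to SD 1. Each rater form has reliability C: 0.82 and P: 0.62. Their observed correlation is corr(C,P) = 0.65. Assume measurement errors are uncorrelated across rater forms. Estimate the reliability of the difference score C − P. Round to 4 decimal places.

Var(C−P) = 1 + 1 − 2·0.65 = 2 − 1.3 = 0.7.
With uncorrelated errors the cross-covariances are all true-score covariance, so they carry over unchanged; only the diagonal terms shrink to ρᵢσᵢ².
True-score variance = [0.82 + 0.62] − 1.3 = 1.44 − 1.3 = 0.14.
Reliability = 0.14 / 0.7 = 0.2000.

0.2000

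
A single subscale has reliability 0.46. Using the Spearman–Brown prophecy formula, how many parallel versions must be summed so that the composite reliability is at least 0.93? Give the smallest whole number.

k ≥ ρ*(1−ρ₁)/(ρ₁(1−ρ*)) = 0.93·0.54 / (0.46·0.07) = 15.596.
Smallest integer k = 16.

16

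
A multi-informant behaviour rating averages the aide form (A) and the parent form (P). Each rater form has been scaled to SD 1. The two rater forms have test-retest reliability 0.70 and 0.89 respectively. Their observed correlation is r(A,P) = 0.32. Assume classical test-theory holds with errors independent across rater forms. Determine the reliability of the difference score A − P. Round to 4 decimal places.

Var(A−P) = 1 + 1 − 2·0.32 = 2 − 0.64 = 1.36.
Because errors are independent across components, Cov(Tᵢ,Tⱼ) = Cov(Xᵢ,Xⱼ); the off-diagonal part of the true-score variance is the same as above.
True-score variance = [0.70 + 0.89] − 0.64 = 1.59 − 0.64 = 0.95.
Reliability = 0.95 / 1.36 = 0.6985.

0.6985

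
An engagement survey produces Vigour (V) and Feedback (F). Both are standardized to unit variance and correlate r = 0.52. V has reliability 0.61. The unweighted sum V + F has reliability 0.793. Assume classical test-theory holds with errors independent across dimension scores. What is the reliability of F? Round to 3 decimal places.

0.761

Var(V+F) = 2 + 2·0.52 = 3.040.
True-score variance = ρ_V + ρ_F + 2·0.52, so 0.793 = (0.61 + ρ_F + 1.04) / 3.040.
ρ_F = 0.793·3.040 − 0.61 − 1.04 = 0.761.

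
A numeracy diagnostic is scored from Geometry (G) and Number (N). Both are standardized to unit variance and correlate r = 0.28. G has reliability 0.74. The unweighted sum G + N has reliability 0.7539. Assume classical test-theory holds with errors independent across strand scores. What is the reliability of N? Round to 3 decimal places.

0.630

Var(G+N) = 2 + 2·0.28 = 2.560.
True-score variance = ρ_G + ρ_N + 2·0.28, so 0.7539 = (0.74 + ρ_N + 0.56) / 2.560.
ρ_N = 0.7539·2.560 − 0.74 − 0.56 = 0.630.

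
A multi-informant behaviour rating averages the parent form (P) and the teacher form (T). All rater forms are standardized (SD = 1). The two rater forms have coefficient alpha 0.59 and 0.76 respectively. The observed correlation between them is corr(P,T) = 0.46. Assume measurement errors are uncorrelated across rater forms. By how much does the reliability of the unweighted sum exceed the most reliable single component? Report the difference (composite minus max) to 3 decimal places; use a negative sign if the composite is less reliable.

Var(sum) = 2 + 0.92 = 2.92; true-score variance = 1.35 + 0.92 = 2.27; composite reliability = 0.7774.
Max component reliability = 0.7600.
Difference = 0.7774 − 0.7600 = 0.017.

0.017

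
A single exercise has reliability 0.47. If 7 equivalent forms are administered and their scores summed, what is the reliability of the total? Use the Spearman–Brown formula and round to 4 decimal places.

0.8613

ρ_k = kρ / (1 + (k−1)ρ) = 7·0.47 / (1 + 6·0.47) = 3.290 / 3.820 = 0.8613.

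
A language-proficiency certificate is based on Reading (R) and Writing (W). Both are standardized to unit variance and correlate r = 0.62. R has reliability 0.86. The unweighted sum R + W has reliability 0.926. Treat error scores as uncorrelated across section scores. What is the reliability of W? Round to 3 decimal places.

0.900

Var(R+W) = 2 + 2·0.62 = 3.240.
True-score variance = ρ_R + ρ_W + 2·0.62, so 0.926 = (0.86 + ρ_W + 1.24) / 3.240.
ρ_W = 0.926·3.240 − 0.86 − 1.24 = 0.900.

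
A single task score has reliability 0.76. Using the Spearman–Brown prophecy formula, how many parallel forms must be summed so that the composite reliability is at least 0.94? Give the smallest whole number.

5

k ≥ ρ*(1−ρ₁)/(ρ₁(1−ρ*)) = 0.94·0.24 / (0.76·0.06) = 4.947.
Smallest integer k = 5.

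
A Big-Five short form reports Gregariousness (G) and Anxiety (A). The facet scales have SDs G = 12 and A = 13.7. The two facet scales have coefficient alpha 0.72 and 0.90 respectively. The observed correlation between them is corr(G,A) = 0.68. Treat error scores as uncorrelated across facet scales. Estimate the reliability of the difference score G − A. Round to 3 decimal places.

0.453

Var(G−A) = 12² + 13.7² − 2·12·13.7·0.68 = 331.69 − 223.584 = 108.106.
With uncorrelated errors the cross-covariances are all true-score covariance, so they carry over unchanged; only the diagonal terms shrink to ρᵢσᵢ².
True-score variance = [12²·0.72 + 13.7²·0.90] − 223.584 = 272.601 − 223.584 = 49.017.
Reliability = 49.017 / 108.106 = 0.453.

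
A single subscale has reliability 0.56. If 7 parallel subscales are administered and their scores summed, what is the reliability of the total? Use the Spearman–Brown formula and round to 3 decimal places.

ρ_k = kρ / (1 + (k−1)ρ) = 7·0.56 / (1 + 6·0.56) = 3.920 / 4.360 = 0.899.

0.899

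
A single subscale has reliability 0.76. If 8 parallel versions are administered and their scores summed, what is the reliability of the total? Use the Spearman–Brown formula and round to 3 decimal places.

ρ_k = kρ / (1 + (k−1)ρ) = 8·0.76 / (1 + 7·0.76) = 6.080 / 6.320 = 0.962.

0.962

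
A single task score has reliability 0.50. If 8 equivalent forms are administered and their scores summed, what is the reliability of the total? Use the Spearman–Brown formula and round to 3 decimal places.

0.889

ρ_k = kρ / (1 + (k−1)ρ) = 8·0.50 / (1 + 7·0.50) = 4.000 / 4.500 = 0.889.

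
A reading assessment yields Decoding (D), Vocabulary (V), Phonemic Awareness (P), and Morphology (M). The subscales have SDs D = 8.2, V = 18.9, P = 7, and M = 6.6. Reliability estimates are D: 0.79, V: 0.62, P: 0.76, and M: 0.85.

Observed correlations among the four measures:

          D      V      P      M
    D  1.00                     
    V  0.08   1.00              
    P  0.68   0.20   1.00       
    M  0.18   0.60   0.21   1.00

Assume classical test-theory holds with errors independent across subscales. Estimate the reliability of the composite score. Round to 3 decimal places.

Var(D+V+P+M) = 8.2² + 18.9² + 7² + 6.6² + 2·[8.2·18.9·0.08 + 8.2·7·0.68 + 8.2·6.6·0.18 + 18.9·7·0.20 + 18.9·6.6·0.60 + 7·6.6·0.21] = 517.01 + 344.356 = 861.366.
Under uncorrelated errors the observed covariances equal the true-score covariances, so only the own-variance terms attenuate.
True-score variance = [8.2²·0.79 + 18.9²·0.62 + 7²·0.76 + 6.6²·0.85] + 344.356 = 348.856 + 344.356 = 693.212.
Reliability = 693.212 / 861.366 = 0.805.

0.805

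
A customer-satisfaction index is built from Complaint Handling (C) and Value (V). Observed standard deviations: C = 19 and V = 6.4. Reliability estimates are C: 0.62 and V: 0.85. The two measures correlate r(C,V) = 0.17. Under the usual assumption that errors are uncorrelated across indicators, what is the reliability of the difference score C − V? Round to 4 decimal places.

0.6026

Var(C−V) = 19² + 6.4² − 2·19·6.4·0.17 = 401.96 − 41.344 = 360.616.
With uncorrelated errors the cross-covariances are all true-score covariance, so they carry over unchanged; only the diagonal terms shrink to ρᵢσᵢ².
True-score variance = [19²·0.62 + 6.4²·0.85] − 41.344 = 258.636 − 41.344 = 217.292.
Reliability = 217.292 / 360.616 = 0.6026.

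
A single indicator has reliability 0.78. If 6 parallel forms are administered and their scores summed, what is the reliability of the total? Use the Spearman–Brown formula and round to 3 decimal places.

0.955

ρ_k = kρ / (1 + (k−1)ρ) = 6·0.78 / (1 + 5·0.78) = 4.680 / 4.900 = 0.955.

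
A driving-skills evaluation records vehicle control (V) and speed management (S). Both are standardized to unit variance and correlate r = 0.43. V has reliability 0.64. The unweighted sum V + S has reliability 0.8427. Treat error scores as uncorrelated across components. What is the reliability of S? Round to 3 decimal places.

Var(V+S) = 2 + 2·0.43 = 2.860.
True-score variance = ρ_V + ρ_S + 2·0.43, so 0.8427 = (0.64 + ρ_S + 0.86) / 2.860.
ρ_S = 0.8427·2.860 − 0.64 − 0.86 = 0.910.

0.910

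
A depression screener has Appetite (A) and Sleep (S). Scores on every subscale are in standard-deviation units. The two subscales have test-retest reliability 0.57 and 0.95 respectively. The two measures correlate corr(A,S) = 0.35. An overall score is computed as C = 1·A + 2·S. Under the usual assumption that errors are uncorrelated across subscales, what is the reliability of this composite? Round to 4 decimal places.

0.9016

Var(C) = 1 + 2² + 2·[2·0.35] = 5 + 1.4 = 6.4.
Under uncorrelated errors the observed covariances equal the true-score covariances, so only the own-variance terms attenuate.
True-score variance = [0.57 + 2²·0.95] + 1.4 = 4.37 + 1.4 = 5.77.
Reliability = 5.77 / 6.4 = 0.9016.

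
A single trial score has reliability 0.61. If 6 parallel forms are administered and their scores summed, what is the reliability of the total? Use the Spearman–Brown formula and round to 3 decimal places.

ρ_k = kρ / (1 + (k−1)ρ) = 6·0.61 / (1 + 5·0.61) = 3.660 / 4.050 = 0.904.

0.904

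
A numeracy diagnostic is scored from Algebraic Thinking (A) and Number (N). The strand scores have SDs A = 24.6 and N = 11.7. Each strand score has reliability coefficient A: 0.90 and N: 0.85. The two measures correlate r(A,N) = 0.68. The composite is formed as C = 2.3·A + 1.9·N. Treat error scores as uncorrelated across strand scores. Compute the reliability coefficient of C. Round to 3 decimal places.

Var(C) = 2.3²·24.6² + 1.9²·11.7² + 2·[4.37·24.6·11.7·0.68] = 3695.47 + 1710.57 = 5406.04.
Because errors are independent across components, Cov(Tᵢ,Tⱼ) = Cov(Xᵢ,Xⱼ); the off-diagonal part of the true-score variance is the same as above.
True-score variance = [2.3²·24.6²·0.90 + 1.9²·11.7²·0.85] + 1710.57 = 3301.21 + 1710.57 = 5011.79.
Reliability = 5011.79 / 5406.04 = 0.927.

0.927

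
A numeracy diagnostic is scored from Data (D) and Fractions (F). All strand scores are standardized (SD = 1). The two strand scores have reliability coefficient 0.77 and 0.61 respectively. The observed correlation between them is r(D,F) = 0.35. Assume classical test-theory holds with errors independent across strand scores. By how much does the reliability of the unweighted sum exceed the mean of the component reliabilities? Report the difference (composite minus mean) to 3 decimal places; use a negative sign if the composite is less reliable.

0.080

Var(sum) = 2 + 0.7 = 2.7; true-score variance = 1.38 + 0.7 = 2.08; composite reliability = 0.7704.
Mean component reliability = 0.6900.
Difference = 0.7704 − 0.6900 = 0.080.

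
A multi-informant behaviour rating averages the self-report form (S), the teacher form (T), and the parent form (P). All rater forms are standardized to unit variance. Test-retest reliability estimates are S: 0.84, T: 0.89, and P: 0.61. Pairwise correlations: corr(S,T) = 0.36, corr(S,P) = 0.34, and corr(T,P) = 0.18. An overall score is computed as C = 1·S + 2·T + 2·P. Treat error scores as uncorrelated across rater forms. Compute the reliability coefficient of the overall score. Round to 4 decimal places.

Var(C) = 1 + 2² + 2² + 2·[2·0.36 + 2·0.34 + 4·0.18] = 9 + 4.24 = 13.24.
Because errors are independent across components, Cov(Tᵢ,Tⱼ) = Cov(Xᵢ,Xⱼ); the off-diagonal part of the true-score variance is the same as above.
True-score variance = [0.84 + 2²·0.89 + 2²·0.61] + 4.24 = 6.84 + 4.24 = 11.08.
Reliability = 11.08 / 13.24 = 0.8369.

0.8369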